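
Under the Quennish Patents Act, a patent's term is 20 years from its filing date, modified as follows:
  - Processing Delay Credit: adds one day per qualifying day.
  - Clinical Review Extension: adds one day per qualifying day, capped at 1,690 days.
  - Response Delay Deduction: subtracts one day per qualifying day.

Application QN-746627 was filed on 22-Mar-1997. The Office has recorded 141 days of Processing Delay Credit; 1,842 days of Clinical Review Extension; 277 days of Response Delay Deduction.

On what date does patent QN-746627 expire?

Base term: filing date + 20 years → 22 March 2017.
Processing Delay Credit: +141 days → 10 August 2017.
Clinical Review Extension: 1842 days claimed exceeds the 1690-day cap, so +1690 days → 27 March 2022.
Response Delay Deduction: −277 days → 23 June 2021.

2021-06-23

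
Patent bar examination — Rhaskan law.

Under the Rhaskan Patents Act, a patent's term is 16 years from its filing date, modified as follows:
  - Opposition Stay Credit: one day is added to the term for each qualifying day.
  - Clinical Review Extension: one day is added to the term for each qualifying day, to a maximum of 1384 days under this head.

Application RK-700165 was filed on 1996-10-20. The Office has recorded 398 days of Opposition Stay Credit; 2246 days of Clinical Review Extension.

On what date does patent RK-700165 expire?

Base term: filing date + 16 years → 20 October 2012.
Opposition Stay Credit: +398 days → 22 November 2013.
Clinical Review Extension: 2246 days claimed exceeds the 1384-day cap, so +1384 days → 6 September 2017.

2017-09-06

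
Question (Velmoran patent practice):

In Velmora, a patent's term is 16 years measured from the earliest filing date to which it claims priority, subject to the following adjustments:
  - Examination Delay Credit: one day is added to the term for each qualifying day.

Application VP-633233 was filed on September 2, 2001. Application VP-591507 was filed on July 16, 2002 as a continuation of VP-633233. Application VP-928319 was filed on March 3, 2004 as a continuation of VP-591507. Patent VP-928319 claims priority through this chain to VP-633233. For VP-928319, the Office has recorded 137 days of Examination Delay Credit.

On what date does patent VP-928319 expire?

2018-01-17

Earliest priority filing: 2 September 2001.
Base term: 2 September 2001 + 16 years → 2 September 2017.
Examination Delay Credit: +137 days → 17 January 2018.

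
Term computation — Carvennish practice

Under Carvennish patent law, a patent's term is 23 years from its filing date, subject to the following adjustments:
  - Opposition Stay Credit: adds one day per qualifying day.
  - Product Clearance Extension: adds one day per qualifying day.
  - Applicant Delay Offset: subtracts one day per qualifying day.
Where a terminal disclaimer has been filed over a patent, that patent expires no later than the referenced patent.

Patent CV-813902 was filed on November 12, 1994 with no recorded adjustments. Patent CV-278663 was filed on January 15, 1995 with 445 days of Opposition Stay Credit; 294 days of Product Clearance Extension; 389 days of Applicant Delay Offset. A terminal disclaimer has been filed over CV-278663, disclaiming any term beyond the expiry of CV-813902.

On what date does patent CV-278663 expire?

2017-11-12

Natural term of CV-278663:
  Base: filing + 23 years → 15 January 2018.
  Opposition Stay Credit: +445 days → 5 April 2019.
  Product Clearance Extension: +294 days → 24 January 2020.
  Applicant Delay Offset: −389 days → 31 December 2018.
Expiry of referenced patent CV-813902:
  Base: filing + 23 years → 12 November 2017.
Terminal disclaimer: CV-278663 expires on the earlier of 31 December 2018 and 12 November 2017.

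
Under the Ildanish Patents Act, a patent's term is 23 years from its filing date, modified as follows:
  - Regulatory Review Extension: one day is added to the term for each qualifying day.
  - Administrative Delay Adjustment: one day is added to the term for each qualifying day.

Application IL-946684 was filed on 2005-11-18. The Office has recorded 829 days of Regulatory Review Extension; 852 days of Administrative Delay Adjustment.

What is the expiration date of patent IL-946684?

Base term: filing date + 23 years → 18 November 2028.
Regulatory Review Extension: +829 days → 25 February 2031.
Administrative Delay Adjustment: +852 days → 26 June 2033.

2033-06-26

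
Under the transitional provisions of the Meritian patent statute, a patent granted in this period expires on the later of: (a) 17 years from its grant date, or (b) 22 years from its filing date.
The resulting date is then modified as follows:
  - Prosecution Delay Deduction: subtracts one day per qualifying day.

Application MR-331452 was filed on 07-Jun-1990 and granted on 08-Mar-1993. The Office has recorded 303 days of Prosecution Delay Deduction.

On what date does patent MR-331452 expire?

August 9, 2011

(a) grant + 17 years → 8 March 2010.
(b) filing + 22 years → 7 June 2012.
Later of the two: 7 June 2012.
Prosecution Delay Deduction: −303 days → 9 August 2011.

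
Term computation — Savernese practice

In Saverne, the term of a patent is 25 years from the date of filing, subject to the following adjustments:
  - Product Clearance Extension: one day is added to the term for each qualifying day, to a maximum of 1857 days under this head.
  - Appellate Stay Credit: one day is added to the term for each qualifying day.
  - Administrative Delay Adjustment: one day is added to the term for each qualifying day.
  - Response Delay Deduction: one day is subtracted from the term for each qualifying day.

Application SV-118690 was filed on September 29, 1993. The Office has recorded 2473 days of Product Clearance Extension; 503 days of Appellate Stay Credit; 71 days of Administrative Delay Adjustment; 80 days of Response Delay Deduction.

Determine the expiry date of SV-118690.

Base term: filing date + 25 years → 29 September 2018.
Product Clearance Extension: 2473 days claimed exceeds the 1857-day cap, so +1857 days → 30 October 2023.
Appellate Stay Credit: +503 days → 16 March 2025.
Administrative Delay Adjustment: +71 days → 26 May 2025.
Response Delay Deduction: −80 days → 7 March 2025.

March 7, 2025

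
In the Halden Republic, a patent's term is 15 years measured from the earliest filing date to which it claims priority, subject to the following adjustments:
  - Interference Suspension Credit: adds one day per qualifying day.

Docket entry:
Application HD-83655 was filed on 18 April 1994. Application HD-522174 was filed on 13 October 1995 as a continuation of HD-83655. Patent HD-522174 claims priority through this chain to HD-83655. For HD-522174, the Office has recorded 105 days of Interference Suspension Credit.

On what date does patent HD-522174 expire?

Earliest priority filing: 18 April 1994.
Base term: 18 April 1994 + 15 years → 18 April 2009.
Interference Suspension Credit: +105 days → 1 August 2009.

August 1, 2009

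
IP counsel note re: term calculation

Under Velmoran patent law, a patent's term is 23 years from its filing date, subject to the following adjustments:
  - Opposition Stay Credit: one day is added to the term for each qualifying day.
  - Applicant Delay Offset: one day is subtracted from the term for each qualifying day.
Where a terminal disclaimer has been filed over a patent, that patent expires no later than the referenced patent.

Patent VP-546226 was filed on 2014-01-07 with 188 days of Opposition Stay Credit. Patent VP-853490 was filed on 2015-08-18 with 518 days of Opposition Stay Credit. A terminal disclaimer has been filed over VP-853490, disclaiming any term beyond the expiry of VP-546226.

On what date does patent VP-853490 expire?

July 14, 2037

Natural term of VP-853490:
  Base: filing + 23 years → 18 August 2038.
  Opposition Stay Credit: +518 days → 18 January 2040.
Expiry of referenced patent VP-546226:
  Base: filing + 23 years → 7 January 2037.
  Opposition Stay Credit: +188 days → 14 July 2037.
Terminal disclaimer: VP-853490 expires on the earlier of 18 January 2040 and 14 July 2037.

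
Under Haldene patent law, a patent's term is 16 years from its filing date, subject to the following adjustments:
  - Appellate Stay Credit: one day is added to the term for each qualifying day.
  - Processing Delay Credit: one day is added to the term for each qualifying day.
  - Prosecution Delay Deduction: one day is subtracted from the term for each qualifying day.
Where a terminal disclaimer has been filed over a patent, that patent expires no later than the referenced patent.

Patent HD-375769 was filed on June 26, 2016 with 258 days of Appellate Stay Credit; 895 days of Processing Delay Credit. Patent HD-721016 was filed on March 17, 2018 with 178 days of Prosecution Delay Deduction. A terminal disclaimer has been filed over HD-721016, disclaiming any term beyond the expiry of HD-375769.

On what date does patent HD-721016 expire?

Natural term of HD-721016:
  Base: filing + 16 years → 17 March 2034.
  Prosecution Delay Deduction: −178 days → 20 September 2033.
Expiry of referenced patent HD-375769:
  Base: filing + 16 years → 26 June 2032.
  Appellate Stay Credit: +258 days → 11 March 2033.
  Processing Delay Credit: +895 days → 23 August 2035.
Terminal disclaimer: HD-721016 expires on the earlier of 20 September 2033 and 23 August 2035.

September 20, 2033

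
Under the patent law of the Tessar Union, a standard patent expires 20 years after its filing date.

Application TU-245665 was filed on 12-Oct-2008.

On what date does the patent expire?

Filing date + 20 years → 12 October 2028.

2028-10-12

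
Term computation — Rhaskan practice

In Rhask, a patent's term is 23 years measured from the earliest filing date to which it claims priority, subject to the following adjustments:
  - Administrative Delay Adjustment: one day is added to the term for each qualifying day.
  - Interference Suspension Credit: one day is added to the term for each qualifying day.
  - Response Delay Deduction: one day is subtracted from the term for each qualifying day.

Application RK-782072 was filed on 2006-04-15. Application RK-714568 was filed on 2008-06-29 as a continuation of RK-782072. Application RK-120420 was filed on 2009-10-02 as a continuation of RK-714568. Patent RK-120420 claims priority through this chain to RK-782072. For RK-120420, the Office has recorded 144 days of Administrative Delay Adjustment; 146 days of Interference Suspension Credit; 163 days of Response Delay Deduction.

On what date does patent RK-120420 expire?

Earliest priority filing: 15 April 2006.
Base term: 15 April 2006 + 23 years → 15 April 2029.
Administrative Delay Adjustment: +144 days → 6 September 2029.
Interference Suspension Credit: +146 days → 30 January 2030.
Response Delay Deduction: −163 days → 20 August 2029.

August 20, 2029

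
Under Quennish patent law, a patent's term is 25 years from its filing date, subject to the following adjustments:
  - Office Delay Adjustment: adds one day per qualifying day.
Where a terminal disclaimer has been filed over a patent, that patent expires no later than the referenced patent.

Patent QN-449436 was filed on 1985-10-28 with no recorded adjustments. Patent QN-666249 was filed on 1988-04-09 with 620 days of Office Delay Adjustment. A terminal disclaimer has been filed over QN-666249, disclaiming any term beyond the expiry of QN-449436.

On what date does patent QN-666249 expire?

Natural term of QN-666249:
  Base: filing + 25 years → 9 April 2013.
  Office Delay Adjustment: +620 days → 20 December 2014.
Expiry of referenced patent QN-449436:
  Base: filing + 25 years → 28 October 2010.
Terminal disclaimer: QN-666249 expires on the earlier of 20 December 2014 and 28 October 2010.

October 28, 2010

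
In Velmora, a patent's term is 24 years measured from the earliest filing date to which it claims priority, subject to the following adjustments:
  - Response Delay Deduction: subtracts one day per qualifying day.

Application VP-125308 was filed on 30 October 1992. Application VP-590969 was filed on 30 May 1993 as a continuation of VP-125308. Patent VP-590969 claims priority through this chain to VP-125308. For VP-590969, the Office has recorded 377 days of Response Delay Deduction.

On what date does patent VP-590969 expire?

October 19, 2015

Earliest priority filing: 30 October 1992.
Base term: 30 October 1992 + 24 years → 30 October 2016.
Response Delay Deduction: −377 days → 19 October 2015.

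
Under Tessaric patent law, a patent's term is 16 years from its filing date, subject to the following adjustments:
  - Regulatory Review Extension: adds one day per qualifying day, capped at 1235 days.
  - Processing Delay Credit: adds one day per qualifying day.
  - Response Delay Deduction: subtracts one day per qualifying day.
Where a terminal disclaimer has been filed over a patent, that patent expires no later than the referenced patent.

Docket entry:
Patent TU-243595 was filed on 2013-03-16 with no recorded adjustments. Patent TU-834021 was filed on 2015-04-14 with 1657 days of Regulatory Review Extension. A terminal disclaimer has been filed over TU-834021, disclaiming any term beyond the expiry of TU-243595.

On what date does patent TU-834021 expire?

Natural term of TU-834021:
  Base: filing + 16 years → 14 April 2031.
  Regulatory Review Extension: 1657 days claimed exceeds the 1235-day cap, so +1235 days → 31 August 2034.
Expiry of referenced patent TU-243595:
  Base: filing + 16 years → 16 March 2029.
Terminal disclaimer: TU-834021 expires on the earlier of 31 August 2034 and 16 March 2029.

2029-03-16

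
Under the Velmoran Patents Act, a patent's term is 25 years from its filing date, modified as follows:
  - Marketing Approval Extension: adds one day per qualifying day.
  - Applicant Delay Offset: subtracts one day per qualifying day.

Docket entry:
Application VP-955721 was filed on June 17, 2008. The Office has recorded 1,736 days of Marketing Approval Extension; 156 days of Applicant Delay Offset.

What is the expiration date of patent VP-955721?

Base term: filing date + 25 years → 17 June 2033.
Marketing Approval Extension: +1736 days → 19 March 2038.
Applicant Delay Offset: −156 days → 14 October 2037.

October 14, 2037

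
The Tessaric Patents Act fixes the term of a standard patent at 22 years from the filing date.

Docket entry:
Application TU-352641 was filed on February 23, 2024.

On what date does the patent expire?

February 23, 2046

Filing date + 22 years → 23 February 2046.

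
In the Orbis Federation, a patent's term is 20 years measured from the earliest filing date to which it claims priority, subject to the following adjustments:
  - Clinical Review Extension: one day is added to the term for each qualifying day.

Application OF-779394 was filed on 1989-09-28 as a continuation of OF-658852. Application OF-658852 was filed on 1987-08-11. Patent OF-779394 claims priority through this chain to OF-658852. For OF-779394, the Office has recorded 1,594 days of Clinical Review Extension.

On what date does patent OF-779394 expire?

December 22, 2011

Earliest priority filing: 11 August 1987.
Base term: 11 August 1987 + 20 years → 11 August 2007.
Clinical Review Extension: +1594 days → 22 December 2011.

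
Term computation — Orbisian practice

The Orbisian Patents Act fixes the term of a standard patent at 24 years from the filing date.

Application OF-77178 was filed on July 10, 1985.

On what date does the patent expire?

Filing date + 24 years → 10 July 2009.

2009-07-10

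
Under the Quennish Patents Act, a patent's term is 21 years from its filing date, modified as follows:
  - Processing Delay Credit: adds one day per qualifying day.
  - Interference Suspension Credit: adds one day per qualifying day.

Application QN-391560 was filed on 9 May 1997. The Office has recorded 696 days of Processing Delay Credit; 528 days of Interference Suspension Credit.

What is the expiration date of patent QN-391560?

2021-09-14

Base term: filing date + 21 years → 9 May 2018.
Processing Delay Credit: +696 days → 4 April 2020.
Interference Suspension Credit: +528 days → 14 September 2021.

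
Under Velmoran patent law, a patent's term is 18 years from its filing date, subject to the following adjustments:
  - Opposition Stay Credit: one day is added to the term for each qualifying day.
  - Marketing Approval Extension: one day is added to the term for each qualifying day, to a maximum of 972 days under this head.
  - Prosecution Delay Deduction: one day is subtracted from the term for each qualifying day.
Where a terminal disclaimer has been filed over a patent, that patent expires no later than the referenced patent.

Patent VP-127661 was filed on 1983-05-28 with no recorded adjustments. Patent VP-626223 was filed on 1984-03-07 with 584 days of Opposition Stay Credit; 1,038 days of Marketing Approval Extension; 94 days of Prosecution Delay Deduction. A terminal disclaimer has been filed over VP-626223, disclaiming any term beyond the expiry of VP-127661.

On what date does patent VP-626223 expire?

Natural term of VP-626223:
  Base: filing + 18 years → 7 March 2002.
  Opposition Stay Credit: +584 days → 12 October 2003.
  Marketing Approval Extension: 1038 days claimed exceeds the 972-day cap, so +972 days → 10 June 2006.
  Prosecution Delay Deduction: −94 days → 8 March 2006.
Expiry of referenced patent VP-127661:
  Base: filing + 18 years → 28 May 2001.
Terminal disclaimer: VP-626223 expires on the earlier of 8 March 2006 and 28 May 2001.

2001-05-28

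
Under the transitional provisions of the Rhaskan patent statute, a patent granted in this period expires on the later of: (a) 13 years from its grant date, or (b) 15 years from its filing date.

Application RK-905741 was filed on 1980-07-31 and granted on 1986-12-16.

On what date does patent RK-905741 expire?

(a) grant + 13 years → 16 December 1999.
(b) filing + 15 years → 31 July 1995.
Later of the two: 16 December 1999.

December 16, 1999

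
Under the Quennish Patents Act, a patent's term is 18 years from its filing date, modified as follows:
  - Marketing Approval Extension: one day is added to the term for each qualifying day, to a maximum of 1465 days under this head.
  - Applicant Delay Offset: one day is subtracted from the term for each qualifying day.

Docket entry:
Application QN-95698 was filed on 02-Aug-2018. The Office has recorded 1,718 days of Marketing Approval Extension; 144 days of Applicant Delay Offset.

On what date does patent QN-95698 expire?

March 15, 2040

Base term: filing date + 18 years → 2 August 2036.
Marketing Approval Extension: 1718 days claimed exceeds the 1465-day cap, so +1465 days → 6 August 2040.
Applicant Delay Offset: −144 days → 15 March 2040.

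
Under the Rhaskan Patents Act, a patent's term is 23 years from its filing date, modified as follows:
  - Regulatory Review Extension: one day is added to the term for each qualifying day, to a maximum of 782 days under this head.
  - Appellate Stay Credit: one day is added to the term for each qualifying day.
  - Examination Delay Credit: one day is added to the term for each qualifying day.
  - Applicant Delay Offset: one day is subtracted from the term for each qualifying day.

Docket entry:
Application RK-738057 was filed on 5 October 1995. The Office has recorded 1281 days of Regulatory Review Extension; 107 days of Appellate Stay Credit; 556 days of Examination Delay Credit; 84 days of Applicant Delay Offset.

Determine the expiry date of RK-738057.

Base term: filing date + 23 years → 5 October 2018.
Regulatory Review Extension: 1281 days claimed exceeds the 782-day cap, so +782 days → 25 November 2020.
Appellate Stay Credit: +107 days → 12 March 2021.
Examination Delay Credit: +556 days → 19 September 2022.
Applicant Delay Offset: −84 days → 27 June 2022.

2022-06-27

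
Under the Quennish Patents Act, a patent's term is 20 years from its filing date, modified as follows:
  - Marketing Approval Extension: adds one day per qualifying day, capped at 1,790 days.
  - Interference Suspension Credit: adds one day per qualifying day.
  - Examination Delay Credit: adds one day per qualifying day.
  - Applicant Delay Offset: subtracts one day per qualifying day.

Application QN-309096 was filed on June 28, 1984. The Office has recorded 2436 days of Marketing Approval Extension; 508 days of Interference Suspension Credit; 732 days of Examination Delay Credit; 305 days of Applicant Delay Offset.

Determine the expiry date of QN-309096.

Base term: filing date + 20 years → 28 June 2004.
Marketing Approval Extension: 2436 days claimed exceeds the 1790-day cap, so +1790 days → 23 May 2009.
Interference Suspension Credit: +508 days → 13 October 2010.
Examination Delay Credit: +732 days → 14 October 2012.
Applicant Delay Offset: −305 days → 14 December 2011.

2011-12-14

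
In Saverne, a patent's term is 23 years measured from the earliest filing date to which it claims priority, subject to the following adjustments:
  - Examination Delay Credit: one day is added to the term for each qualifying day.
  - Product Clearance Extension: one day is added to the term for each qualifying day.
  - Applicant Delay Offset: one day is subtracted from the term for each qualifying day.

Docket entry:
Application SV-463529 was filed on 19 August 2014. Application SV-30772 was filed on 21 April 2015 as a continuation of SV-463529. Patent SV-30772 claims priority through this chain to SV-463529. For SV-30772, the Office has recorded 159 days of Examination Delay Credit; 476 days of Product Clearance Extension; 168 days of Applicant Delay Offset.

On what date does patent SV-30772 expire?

Earliest priority filing: 19 August 2014.
Base term: 19 August 2014 + 23 years → 19 August 2037.
Examination Delay Credit: +159 days → 25 January 2038.
Product Clearance Extension: +476 days → 16 May 2039.
Applicant Delay Offset: −168 days → 29 November 2038.

2038-11-29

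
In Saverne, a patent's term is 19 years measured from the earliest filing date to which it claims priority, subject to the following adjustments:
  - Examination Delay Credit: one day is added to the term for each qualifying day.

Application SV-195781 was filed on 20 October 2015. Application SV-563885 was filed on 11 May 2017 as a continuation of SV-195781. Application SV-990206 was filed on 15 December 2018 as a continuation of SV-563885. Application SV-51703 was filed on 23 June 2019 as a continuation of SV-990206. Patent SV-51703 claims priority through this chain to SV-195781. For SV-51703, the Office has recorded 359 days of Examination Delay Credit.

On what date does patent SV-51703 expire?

October 14, 2035

Earliest priority filing: 20 October 2015.
Base term: 20 October 2015 + 19 years → 20 October 2034.
Examination Delay Credit: +359 days → 14 October 2035.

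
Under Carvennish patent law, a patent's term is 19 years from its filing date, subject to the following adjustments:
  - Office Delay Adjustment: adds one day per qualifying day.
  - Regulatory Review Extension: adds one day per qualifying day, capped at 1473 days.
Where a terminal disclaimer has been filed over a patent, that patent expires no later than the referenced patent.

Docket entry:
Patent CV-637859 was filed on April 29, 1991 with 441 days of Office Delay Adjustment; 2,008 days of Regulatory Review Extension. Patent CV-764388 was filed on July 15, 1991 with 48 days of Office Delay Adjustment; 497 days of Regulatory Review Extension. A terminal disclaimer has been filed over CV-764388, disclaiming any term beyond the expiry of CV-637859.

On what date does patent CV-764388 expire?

Natural term of CV-764388:
  Base: filing + 19 years → 15 July 2010.
  Office Delay Adjustment: +48 days → 1 September 2010.
  Regulatory Review Extension: 497 days (within the 1473-day cap) → +497 days → 11 January 2012.
Expiry of referenced patent CV-637859:
  Base: filing + 19 years → 29 April 2010.
  Office Delay Adjustment: +441 days → 14 July 2011.
  Regulatory Review Extension: 2008 days claimed exceeds the 1473-day cap, so +1473 days → 26 July 2015.
Terminal disclaimer: CV-764388 expires on the earlier of 11 January 2012 and 26 July 2015.

January 11, 2012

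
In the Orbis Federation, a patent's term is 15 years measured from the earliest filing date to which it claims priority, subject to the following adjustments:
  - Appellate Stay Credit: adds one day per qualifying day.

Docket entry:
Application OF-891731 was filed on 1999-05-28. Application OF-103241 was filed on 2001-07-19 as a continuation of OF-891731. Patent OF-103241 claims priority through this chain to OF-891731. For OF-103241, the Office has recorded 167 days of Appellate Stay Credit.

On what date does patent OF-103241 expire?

November 11, 2014

Earliest priority filing: 28 May 1999.
Base term: 28 May 1999 + 15 years → 28 May 2014.
Appellate Stay Credit: +167 days → 11 November 2014.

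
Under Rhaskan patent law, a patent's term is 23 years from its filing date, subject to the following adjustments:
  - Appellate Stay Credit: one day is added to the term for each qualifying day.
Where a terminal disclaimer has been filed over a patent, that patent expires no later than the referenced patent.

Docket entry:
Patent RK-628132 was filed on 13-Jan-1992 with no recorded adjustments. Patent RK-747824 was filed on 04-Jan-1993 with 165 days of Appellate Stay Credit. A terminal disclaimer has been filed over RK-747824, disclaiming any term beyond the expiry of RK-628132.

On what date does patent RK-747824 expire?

Natural term of RK-747824:
  Base: filing + 23 years → 4 January 2016.
  Appellate Stay Credit: +165 days → 17 June 2016.
Expiry of referenced patent RK-628132:
  Base: filing + 23 years → 13 January 2015.
Terminal disclaimer: RK-747824 expires on the earlier of 17 June 2016 and 13 January 2015.

January 13, 2015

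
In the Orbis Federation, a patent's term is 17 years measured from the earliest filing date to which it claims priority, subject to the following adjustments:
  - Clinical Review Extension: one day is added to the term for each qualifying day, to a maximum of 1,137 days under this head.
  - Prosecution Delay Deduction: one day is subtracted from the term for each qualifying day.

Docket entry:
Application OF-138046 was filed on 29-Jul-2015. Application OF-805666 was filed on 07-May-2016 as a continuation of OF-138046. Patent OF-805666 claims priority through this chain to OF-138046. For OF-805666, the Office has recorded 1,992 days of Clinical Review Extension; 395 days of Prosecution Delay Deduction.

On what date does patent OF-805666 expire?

Earliest priority filing: 29 July 2015.
Base term: 29 July 2015 + 17 years → 29 July 2032.
Clinical Review Extension: 1992 days claimed exceeds the 1137-day cap, so +1137 days → 9 September 2035.
Prosecution Delay Deduction: −395 days → 10 August 2034.

August 10, 2034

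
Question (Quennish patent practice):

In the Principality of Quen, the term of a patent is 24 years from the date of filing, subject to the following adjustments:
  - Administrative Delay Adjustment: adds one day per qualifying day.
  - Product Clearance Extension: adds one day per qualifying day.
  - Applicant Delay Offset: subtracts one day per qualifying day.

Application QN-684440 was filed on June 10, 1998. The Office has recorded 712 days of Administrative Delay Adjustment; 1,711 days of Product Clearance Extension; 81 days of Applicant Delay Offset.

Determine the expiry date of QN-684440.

2028-11-07

Base term: filing date + 24 years → 10 June 2022.
Administrative Delay Adjustment: +712 days → 22 May 2024.
Product Clearance Extension: +1711 days → 27 January 2029.
Applicant Delay Offset: −81 days → 7 November 2028.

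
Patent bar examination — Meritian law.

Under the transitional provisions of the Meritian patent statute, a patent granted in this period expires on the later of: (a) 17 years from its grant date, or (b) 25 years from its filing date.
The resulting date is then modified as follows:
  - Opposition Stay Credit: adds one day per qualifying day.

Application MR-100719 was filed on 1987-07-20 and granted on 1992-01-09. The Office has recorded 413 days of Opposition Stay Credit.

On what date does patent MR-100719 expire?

(a) grant + 17 years → 9 January 2009.
(b) filing + 25 years → 20 July 2012.
Later of the two: 20 July 2012.
Opposition Stay Credit: +413 days → 6 September 2013.

2013-09-06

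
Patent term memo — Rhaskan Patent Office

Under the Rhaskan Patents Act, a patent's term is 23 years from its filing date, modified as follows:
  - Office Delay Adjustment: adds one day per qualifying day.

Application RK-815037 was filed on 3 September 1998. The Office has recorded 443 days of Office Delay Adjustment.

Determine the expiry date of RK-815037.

November 20, 2022

Base term: filing date + 23 years → 3 September 2021.
Office Delay Adjustment: +443 days → 20 November 2022.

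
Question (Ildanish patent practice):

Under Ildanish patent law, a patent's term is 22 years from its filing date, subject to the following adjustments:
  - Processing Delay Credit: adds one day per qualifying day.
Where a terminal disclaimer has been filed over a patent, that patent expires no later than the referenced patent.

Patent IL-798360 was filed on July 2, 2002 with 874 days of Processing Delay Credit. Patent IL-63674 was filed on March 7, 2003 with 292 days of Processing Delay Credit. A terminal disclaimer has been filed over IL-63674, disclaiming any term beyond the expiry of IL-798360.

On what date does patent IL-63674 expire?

December 24, 2025

Natural term of IL-63674:
  Base: filing + 22 years → 7 March 2025.
  Processing Delay Credit: +292 days → 24 December 2025.
Expiry of referenced patent IL-798360:
  Base: filing + 22 years → 2 July 2024.
  Processing Delay Credit: +874 days → 23 November 2026.
Terminal disclaimer: IL-63674 expires on the earlier of 24 December 2025 and 23 November 2026.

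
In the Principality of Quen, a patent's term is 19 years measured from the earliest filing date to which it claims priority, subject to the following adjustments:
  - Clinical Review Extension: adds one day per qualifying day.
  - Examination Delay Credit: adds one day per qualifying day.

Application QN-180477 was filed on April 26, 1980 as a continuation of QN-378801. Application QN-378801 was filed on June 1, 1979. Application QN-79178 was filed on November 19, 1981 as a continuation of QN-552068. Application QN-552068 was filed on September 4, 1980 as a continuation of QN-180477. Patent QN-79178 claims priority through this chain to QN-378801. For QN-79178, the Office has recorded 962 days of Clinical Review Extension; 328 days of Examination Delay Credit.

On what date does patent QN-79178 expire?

December 12, 2001

Earliest priority filing: 1 June 1979.
Base term: 1 June 1979 + 19 years → 1 June 1998.
Clinical Review Extension: +962 days → 18 January 2001.
Examination Delay Credit: +328 days → 12 December 2001.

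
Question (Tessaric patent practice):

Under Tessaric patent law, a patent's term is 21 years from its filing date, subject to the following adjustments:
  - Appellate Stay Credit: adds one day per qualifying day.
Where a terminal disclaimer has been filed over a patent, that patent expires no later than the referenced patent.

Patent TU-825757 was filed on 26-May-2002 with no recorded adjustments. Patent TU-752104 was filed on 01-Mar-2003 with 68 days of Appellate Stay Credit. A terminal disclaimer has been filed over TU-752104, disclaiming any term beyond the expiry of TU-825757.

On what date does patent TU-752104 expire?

Natural term of TU-752104:
  Base: filing + 21 years → 1 March 2024.
  Appellate Stay Credit: +68 days → 8 May 2024.
Expiry of referenced patent TU-825757:
  Base: filing + 21 years → 26 May 2023.
Terminal disclaimer: TU-752104 expires on the earlier of 8 May 2024 and 26 May 2023.

May 26, 2023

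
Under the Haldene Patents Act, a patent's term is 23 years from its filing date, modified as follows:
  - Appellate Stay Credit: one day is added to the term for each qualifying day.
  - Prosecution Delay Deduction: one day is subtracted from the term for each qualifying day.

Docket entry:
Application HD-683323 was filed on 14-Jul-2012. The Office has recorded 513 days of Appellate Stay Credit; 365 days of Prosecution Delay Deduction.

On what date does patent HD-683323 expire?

Base term: filing date + 23 years → 14 July 2035.
Appellate Stay Credit: +513 days → 8 December 2036.
Prosecution Delay Deduction: −365 days → 9 December 2035.

December 9, 2035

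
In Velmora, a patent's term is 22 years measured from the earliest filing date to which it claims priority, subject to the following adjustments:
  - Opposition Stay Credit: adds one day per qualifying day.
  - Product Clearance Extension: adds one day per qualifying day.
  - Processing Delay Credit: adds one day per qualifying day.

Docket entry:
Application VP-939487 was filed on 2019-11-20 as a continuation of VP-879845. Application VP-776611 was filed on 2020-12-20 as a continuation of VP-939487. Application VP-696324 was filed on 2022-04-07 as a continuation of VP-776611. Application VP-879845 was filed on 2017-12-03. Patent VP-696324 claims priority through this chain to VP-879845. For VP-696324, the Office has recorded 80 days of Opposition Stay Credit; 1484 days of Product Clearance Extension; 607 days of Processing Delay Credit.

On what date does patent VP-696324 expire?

Earliest priority filing: 3 December 2017.
Base term: 3 December 2017 + 22 years → 3 December 2039.
Opposition Stay Credit: +80 days → 21 February 2040.
Product Clearance Extension: +1484 days → 15 March 2044.
Processing Delay Credit: +607 days → 12 November 2045.

2045-11-12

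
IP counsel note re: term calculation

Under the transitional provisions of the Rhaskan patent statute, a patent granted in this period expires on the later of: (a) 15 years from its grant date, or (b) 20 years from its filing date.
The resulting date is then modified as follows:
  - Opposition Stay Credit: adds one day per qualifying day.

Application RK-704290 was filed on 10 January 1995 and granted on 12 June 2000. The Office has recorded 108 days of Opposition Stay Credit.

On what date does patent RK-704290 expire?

(a) grant + 15 years → 12 June 2015.
(b) filing + 20 years → 10 January 2015.
Later of the two: 12 June 2015.
Opposition Stay Credit: +108 days → 28 September 2015.

2015-09-28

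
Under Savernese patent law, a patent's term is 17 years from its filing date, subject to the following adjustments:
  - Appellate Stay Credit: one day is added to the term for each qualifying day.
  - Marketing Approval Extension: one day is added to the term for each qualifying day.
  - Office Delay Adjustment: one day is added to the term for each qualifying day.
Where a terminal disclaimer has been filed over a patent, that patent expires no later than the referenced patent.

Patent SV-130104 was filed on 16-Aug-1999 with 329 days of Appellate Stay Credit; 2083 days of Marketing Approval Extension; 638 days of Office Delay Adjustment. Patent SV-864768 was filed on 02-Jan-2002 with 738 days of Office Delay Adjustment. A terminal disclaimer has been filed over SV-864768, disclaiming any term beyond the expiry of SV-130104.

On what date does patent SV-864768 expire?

2021-01-09

Natural term of SV-864768:
  Base: filing + 17 years → 2 January 2019.
  Office Delay Adjustment: +738 days → 9 January 2021.
Expiry of referenced patent SV-130104:
  Base: filing + 17 years → 16 August 2016.
  Appellate Stay Credit: +329 days → 11 July 2017.
  Marketing Approval Extension: +2083 days → 25 March 2023.
  Office Delay Adjustment: +638 days → 22 December 2024.
Terminal disclaimer: SV-864768 expires on the earlier of 9 January 2021 and 22 December 2024.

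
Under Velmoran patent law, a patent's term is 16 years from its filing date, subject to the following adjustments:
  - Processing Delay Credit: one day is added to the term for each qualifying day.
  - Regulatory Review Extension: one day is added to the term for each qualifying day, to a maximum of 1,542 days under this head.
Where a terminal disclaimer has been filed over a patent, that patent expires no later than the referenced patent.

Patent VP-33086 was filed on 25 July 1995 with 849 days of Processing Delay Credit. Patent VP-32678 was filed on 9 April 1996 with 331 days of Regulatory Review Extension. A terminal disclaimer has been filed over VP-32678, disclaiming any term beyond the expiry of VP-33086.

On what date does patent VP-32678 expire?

Natural term of VP-32678:
  Base: filing + 16 years → 9 April 2012.
  Regulatory Review Extension: 331 days (within the 1542-day cap) → +331 days → 6 March 2013.
Expiry of referenced patent VP-33086:
  Base: filing + 16 years → 25 July 2011.
  Processing Delay Credit: +849 days → 20 November 2013.
Terminal disclaimer: VP-32678 expires on the earlier of 6 March 2013 and 20 November 2013.

March 6, 2013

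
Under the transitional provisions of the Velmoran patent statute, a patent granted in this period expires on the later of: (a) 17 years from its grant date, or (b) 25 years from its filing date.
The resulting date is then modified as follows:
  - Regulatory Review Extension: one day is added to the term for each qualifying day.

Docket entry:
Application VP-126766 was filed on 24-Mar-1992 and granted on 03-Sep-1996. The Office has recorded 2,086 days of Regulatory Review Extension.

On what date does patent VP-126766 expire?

(a) grant + 17 years → 3 September 2013.
(b) filing + 25 years → 24 March 2017.
Later of the two: 24 March 2017.
Regulatory Review Extension: +2086 days → 9 December 2022.

2022-12-09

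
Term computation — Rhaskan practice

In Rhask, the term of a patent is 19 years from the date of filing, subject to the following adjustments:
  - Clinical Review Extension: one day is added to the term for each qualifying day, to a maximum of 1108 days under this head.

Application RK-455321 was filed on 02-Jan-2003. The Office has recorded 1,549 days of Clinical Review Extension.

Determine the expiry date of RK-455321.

Base term: filing date + 19 years → 2 January 2022.
Clinical Review Extension: 1549 days claimed exceeds the 1108-day cap, so +1108 days → 14 January 2025.

January 14, 2025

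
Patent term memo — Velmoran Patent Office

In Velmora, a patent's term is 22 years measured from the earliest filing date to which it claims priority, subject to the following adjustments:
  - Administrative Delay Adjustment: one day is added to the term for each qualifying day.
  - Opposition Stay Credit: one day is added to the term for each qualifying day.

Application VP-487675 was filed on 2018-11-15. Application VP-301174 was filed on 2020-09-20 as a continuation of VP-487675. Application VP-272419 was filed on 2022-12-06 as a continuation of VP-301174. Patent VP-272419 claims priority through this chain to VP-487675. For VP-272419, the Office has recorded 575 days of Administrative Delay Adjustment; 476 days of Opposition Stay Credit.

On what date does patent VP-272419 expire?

2043-10-02

Earliest priority filing: 15 November 2018.
Base term: 15 November 2018 + 22 years → 15 November 2040.
Administrative Delay Adjustment: +575 days → 13 June 2042.
Opposition Stay Credit: +476 days → 2 October 2043.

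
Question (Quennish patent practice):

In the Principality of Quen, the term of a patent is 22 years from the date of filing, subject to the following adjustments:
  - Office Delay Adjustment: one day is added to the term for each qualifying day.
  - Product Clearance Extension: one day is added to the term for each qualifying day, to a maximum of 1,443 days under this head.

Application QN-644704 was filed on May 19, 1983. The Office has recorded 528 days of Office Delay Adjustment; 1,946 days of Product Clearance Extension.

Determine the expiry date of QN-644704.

Base term: filing date + 22 years → 19 May 2005.
Office Delay Adjustment: +528 days → 29 October 2006.
Product Clearance Extension: 1946 days claimed exceeds the 1443-day cap, so +1443 days → 11 October 2010.

2010-10-11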